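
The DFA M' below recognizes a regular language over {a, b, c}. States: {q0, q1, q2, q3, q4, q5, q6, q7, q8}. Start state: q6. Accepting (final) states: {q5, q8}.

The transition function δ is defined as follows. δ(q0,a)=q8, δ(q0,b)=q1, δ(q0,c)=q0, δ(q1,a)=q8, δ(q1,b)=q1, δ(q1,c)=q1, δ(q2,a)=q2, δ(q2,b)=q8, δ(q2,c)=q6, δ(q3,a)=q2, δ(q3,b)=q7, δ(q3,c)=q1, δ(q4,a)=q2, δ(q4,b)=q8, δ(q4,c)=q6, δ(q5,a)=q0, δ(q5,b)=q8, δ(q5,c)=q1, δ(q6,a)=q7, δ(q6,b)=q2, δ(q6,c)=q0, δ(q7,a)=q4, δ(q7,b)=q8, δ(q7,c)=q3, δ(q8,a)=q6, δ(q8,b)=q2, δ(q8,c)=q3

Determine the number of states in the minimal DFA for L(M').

4

Reachable states from the start: {q0,q1,q2,q3,q4,q6,q7,q8}. Unreachable: {q5} — drop them.
Initial partition by acceptance: {q8} | {q0,q1,q2,q3,q4,q6,q7}.
Split {q0,q1,q2,q3,q4,q6,q7} by δ(·,a) → {q2,q3,q4,q6,q7} and {q0,q1}.
Refine {q2,q3,q4,q6,q7} on symbol b: members go to different blocks, giving {q2,q4,q7} and {q3,q6}.
Stable partition: {q8} | {q2,q4,q7} | {q0,q1} | {q3,q6} — 4 equivalence classes.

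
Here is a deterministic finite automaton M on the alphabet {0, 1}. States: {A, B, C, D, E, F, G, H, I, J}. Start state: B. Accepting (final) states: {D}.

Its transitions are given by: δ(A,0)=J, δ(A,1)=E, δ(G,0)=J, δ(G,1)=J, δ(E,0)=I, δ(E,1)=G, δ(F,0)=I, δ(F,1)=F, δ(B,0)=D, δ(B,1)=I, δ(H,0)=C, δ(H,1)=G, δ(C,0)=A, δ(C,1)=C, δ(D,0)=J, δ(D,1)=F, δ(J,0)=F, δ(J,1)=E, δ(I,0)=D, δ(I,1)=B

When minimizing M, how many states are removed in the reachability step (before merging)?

3

Starting at B and following transitions, the reachable set is {B, D, E, F, G, I, J}. That leaves A, C, H unreachable — 3 in total.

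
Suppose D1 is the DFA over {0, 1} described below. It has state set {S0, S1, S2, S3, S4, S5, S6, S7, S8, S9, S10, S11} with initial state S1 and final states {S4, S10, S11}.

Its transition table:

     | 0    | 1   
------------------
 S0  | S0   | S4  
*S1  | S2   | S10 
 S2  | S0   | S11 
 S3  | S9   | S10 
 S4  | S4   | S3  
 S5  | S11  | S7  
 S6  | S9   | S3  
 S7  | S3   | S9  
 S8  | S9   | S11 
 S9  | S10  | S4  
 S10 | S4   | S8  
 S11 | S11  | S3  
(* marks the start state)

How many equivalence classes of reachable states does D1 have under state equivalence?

4

First remove the unreachable states {S5,S6,S7}; 9 states remain.
P0 = {S4,S10,S11} | {S0,S1,S2,S3,S8,S9}.
On input 0, block {S0,S1,S2,S3,S8,S9} splits into {S0,S1,S2,S3,S8} and {S9}.
Split {S0,S1,S2,S3,S8} by δ(·,0) → {S0,S1,S2} and {S3,S8}.
Stable partition: {S4,S10,S11} | {S0,S1,S2} | {S9} | {S3,S8} — 4 equivalence classes.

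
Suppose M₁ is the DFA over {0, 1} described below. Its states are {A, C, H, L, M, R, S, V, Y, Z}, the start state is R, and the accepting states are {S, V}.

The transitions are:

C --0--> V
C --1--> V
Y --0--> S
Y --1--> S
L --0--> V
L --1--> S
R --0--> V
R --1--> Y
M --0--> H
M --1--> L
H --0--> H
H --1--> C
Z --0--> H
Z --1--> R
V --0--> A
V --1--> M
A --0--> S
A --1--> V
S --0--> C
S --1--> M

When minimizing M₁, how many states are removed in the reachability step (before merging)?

No path from R leads to Z; the other 9 states are all reachable.

1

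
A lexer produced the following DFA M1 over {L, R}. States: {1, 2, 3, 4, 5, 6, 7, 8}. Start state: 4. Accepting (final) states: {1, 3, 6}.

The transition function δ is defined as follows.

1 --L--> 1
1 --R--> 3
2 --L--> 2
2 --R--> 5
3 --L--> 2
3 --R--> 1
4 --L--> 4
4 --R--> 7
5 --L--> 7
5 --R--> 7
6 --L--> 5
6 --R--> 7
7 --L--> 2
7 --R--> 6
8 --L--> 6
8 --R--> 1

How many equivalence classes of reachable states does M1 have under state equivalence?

5

Reachable states from the start: {2,4,5,6,7}. Unreachable: {1,3,8} — drop them.
Initial partition by acceptance: {6} | {2,4,5,7}.
On input R, block {2,4,5,7} splits into {2,4,5} and {7}.
Split {2,4,5} by δ(·,L) → {2,4} and {5}.
Refine {2,4} on symbol R: members go to different blocks, giving {2} and {4}.
No further refinement is possible. Final partition (5 blocks): {6} | {2} | {7} | {5} | {4}.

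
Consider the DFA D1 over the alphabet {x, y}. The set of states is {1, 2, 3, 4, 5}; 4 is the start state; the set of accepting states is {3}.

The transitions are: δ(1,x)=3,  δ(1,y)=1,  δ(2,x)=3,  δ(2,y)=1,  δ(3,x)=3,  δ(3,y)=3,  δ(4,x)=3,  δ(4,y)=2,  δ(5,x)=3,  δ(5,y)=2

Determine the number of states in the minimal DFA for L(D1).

2

Reachable states from the start: {1,2,3,4}. Unreachable: {5} — drop them.
Start with accepting vs non-accepting: {3} | {1,2,4}.
No further refinement is possible. Final partition (2 blocks): {3} | {1,2,4}.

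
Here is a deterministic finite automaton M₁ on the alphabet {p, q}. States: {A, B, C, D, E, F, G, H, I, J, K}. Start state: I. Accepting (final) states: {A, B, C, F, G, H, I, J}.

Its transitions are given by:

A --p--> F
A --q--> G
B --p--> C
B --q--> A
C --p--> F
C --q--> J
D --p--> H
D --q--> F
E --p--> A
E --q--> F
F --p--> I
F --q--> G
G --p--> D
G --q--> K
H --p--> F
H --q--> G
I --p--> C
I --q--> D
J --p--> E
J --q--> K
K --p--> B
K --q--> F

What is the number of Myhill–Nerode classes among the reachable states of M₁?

7

Start with accepting vs non-accepting: {A,B,C,F,G,H,I,J} | {D,E,K}.
Refine {A,B,C,F,G,H,I,J} on symbol p: members go to different blocks, giving {A,B,C,F,H,I} and {G,J}.
Refine {A,B,C,F,H,I} on symbol q: members go to different blocks, giving {A,C,F,H} and {B} and {I}.
Refine {A,C,F,H} on symbol p: members go to different blocks, giving {A,C,H} and {F}.
Split {D,E,K} by δ(·,p) → {D,E} and {K}.
No further refinement is possible. Final partition (7 blocks): {A,C,H} | {D,E} | {G,J} | {B} | {I} | {F} | {K}.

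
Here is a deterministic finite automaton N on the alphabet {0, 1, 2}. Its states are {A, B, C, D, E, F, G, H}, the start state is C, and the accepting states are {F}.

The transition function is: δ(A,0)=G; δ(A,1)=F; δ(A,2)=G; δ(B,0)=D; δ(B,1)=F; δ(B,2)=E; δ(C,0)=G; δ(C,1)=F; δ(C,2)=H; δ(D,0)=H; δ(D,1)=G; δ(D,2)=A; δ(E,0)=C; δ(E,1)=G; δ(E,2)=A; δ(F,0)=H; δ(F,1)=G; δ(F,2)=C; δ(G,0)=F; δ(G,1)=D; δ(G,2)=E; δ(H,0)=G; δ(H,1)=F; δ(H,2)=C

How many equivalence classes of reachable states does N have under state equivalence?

5

First remove the unreachable states {B}; 7 states remain.
Start with accepting vs non-accepting: {F} | {A,C,D,E,G,H}.
Split {A,C,D,E,G,H} by δ(·,0) → {A,C,D,E,H} and {G}.
On input 0, block {A,C,D,E,H} splits into {A,C,H} and {D,E}.
Refine {A,C,H} on symbol 2: members go to different blocks, giving {C,H} and {A}.
The partition is now stable with 5 blocks: {F} | {C,H} | {G} | {D,E} | {A}.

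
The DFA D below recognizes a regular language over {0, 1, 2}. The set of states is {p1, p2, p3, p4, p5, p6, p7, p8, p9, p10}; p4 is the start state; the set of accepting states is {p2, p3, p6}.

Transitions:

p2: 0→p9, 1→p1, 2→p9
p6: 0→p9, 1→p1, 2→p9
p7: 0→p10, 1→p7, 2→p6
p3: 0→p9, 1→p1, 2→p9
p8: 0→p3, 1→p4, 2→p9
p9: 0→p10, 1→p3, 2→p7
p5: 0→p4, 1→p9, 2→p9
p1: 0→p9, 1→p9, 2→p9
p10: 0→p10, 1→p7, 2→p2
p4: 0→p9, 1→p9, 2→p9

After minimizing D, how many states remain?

First remove the unreachable states {p5,p8}; 8 states remain.
Start with accepting vs non-accepting: {p2,p3,p6} | {p1,p4,p7,p9,p10}.
On input 1, block {p1,p4,p7,p9,p10} splits into {p1,p4,p7,p10} and {p9}.
Refine {p1,p4,p7,p10} on symbol 0: members go to different blocks, giving {p1,p4} and {p7,p10}.
No further refinement is possible. Final partition (4 blocks): {p2,p3,p6} | {p1,p4} | {p9} | {p7,p10}.

4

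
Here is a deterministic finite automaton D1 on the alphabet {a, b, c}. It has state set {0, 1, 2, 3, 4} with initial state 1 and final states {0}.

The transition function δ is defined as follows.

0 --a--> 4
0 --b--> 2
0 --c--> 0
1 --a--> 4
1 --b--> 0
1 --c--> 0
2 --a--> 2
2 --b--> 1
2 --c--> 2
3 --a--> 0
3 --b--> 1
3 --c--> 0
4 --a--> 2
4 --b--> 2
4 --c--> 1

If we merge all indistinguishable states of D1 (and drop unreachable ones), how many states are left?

Reachable states from the start: {0,1,2,4}. Unreachable: {3} — drop them.
Start with accepting vs non-accepting: {0} | {1,2,4}.
On input b, block {1,2,4} splits into {2,4} and {1}.
On input b, block {2,4} splits into {2} and {4}.
The partition is now stable with 4 blocks: {0} | {2} | {1} | {4}.

4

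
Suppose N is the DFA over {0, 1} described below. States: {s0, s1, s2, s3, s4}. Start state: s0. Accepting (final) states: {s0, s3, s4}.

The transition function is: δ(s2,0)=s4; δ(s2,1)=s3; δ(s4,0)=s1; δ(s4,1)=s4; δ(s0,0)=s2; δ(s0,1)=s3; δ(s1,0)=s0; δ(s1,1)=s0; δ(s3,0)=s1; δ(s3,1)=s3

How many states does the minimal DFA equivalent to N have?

2

Every state is reachable, so we keep all 5.
Initial partition by acceptance: {s0,s3,s4} | {s1,s2}.
Stable partition: {s0,s3,s4} | {s1,s2} — 2 equivalence classes.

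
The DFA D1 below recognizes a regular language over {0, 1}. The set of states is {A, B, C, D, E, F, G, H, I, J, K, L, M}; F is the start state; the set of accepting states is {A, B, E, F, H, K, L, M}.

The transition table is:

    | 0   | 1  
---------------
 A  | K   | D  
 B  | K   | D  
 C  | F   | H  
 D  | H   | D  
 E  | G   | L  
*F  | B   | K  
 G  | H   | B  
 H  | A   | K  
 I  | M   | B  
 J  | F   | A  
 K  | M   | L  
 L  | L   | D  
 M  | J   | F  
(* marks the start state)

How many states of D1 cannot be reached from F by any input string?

4

No path from F leads to C, E, G, I; the other 9 states are all reachable.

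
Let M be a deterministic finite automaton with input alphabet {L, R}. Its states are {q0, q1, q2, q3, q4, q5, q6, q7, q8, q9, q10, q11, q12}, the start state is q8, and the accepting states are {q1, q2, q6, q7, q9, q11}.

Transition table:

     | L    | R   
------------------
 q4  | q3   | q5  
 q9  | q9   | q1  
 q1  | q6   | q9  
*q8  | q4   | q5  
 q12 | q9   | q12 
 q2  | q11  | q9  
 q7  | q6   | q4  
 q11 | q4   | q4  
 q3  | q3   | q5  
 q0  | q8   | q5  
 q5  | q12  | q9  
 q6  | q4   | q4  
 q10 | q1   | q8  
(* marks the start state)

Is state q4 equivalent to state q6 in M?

No

Reachable states from the start: {q1,q3,q4,q5,q6,q8,q9,q12}. Unreachable: {q0,q2,q7,q10,q11} — drop them.
P0 = {q1,q6,q9} | {q3,q4,q5,q8,q12}.
On input L, block {q1,q6,q9} splits into {q1,q9} and {q6}.
On input L, block {q1,q9} splits into {q1} and {q9}.
Refine {q3,q4,q5,q8,q12} on symbol L: members go to different blocks, giving {q3,q4,q5,q8} and {q12}.
Split {q3,q4,q5,q8} by δ(·,L) → {q3,q4,q8} and {q5}.
No further refinement is possible. Final partition (6 blocks): {q1} | {q3,q4,q8} | {q6} | {q9} | {q12} | {q5}.
q4 and q6 end up in different blocks, so they are distinguishable. For instance, the string 'ε' is accepted from only q6.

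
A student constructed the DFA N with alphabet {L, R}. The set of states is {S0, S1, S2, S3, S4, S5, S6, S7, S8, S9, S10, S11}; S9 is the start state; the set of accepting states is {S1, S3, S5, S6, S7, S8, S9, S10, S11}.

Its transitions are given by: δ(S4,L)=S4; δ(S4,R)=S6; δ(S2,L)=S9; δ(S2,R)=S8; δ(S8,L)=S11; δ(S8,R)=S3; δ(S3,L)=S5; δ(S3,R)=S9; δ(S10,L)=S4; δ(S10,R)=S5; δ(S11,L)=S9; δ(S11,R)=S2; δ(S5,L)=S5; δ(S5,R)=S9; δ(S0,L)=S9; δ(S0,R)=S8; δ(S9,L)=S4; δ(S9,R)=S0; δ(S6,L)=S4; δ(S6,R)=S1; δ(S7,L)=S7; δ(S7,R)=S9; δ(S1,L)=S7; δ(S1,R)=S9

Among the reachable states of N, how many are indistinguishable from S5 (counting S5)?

Reachable states from the start: {S0,S1,S2,S3,S4,S5,S6,S7,S8,S9,S11}. Unreachable: {S10} — drop them.
Start with accepting vs non-accepting: {S1,S3,S5,S6,S7,S8,S9,S11} | {S0,S2,S4}.
Refine {S1,S3,S5,S6,S7,S8,S9,S11} on symbol L: members go to different blocks, giving {S1,S3,S5,S7,S8,S11} and {S6,S9}.
Refine {S1,S3,S5,S7,S8,S11} on symbol L: members go to different blocks, giving {S1,S3,S5,S7,S8} and {S11}.
Split {S1,S3,S5,S7,S8} by δ(·,L) → {S1,S3,S5,S7} and {S8}.
Refine {S0,S2,S4} on symbol L: members go to different blocks, giving {S0,S2} and {S4}.
Split {S6,S9} by δ(·,R) → {S6} and {S9}.
The partition is now stable with 7 blocks: {S1,S3,S5,S7} | {S0,S2} | {S6} | {S11} | {S8} | {S4} | {S9}.
The equivalence class containing S5 is {S1,S3,S5,S7}, of size 4.

4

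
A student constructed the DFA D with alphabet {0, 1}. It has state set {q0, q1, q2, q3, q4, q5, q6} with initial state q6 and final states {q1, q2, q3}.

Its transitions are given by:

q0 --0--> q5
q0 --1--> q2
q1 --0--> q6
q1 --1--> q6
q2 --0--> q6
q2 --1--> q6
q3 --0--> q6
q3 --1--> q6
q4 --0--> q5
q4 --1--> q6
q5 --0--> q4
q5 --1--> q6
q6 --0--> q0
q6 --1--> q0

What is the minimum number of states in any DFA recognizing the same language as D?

First remove the unreachable states {q1,q3}; 5 states remain.
P0 = {q2} | {q0,q4,q5,q6}.
Split {q0,q4,q5,q6} by δ(·,1) → {q4,q5,q6} and {q0}.
Split {q4,q5,q6} by δ(·,0) → {q4,q5} and {q6}.
Stable partition: {q2} | {q4,q5} | {q0} | {q6} — 4 equivalence classes.

4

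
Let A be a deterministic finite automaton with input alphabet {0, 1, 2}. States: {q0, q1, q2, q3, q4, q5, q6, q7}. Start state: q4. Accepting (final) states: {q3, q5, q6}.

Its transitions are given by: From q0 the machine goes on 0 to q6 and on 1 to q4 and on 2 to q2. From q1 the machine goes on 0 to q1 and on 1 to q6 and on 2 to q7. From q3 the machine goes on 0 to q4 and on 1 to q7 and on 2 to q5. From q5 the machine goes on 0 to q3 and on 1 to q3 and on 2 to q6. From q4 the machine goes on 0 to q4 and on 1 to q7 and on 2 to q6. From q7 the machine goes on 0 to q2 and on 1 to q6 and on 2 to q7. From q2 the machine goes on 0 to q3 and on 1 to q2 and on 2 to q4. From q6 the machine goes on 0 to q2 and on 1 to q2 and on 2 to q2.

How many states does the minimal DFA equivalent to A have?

6

States {q0,q1} cannot be reached from the start state, so discard them.
Initial partition by acceptance: {q3,q5,q6} | {q2,q4,q7}.
On input 0, block {q3,q5,q6} splits into {q3,q6} and {q5}.
Split {q3,q6} by δ(·,2) → {q3} and {q6}.
Refine {q2,q4,q7} on symbol 0: members go to different blocks, giving {q4,q7} and {q2}.
Refine {q4,q7} on symbol 0: members go to different blocks, giving {q4} and {q7}.
Stable partition: {q3} | {q4} | {q5} | {q6} | {q2} | {q7} — 6 equivalence classes.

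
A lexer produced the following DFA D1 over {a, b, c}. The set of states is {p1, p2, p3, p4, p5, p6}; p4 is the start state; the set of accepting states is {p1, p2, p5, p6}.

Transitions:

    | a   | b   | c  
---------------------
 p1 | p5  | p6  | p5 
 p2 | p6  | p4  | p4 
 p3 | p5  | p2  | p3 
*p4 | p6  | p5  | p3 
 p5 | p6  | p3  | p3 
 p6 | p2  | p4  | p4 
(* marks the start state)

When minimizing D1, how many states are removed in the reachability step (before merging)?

1

BFS from p4 reaches {p2, p3, p4, p5, p6}; the 1 state(s) p1 are never visited.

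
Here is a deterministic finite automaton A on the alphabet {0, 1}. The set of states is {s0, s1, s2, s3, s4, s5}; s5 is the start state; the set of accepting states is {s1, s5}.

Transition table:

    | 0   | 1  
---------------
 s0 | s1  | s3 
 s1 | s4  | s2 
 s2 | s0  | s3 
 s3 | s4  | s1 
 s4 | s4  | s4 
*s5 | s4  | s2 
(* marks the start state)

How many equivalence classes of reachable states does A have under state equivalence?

All states are reachable from the start state.
P0 = {s1,s5} | {s0,s2,s3,s4}.
On input 0, block {s0,s2,s3,s4} splits into {s2,s3,s4} and {s0}.
On input 0, block {s2,s3,s4} splits into {s3,s4} and {s2}.
Split {s3,s4} by δ(·,1) → {s3} and {s4}.
Stable partition: {s1,s5} | {s3} | {s0} | {s2} | {s4} — 5 equivalence classes.

5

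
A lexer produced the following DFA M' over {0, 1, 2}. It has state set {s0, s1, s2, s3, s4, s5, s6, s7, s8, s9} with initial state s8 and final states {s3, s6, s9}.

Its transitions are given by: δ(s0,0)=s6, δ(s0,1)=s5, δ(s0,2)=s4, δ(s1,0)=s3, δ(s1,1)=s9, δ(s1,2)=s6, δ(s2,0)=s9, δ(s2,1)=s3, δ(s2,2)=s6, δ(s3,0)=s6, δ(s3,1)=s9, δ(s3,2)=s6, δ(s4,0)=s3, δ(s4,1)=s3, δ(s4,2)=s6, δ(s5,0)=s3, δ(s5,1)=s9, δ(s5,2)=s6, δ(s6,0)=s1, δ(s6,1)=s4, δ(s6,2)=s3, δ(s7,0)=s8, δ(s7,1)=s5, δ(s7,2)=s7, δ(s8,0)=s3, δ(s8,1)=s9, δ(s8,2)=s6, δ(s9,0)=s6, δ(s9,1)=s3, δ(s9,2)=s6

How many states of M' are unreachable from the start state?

4

BFS from s8 reaches {s1, s3, s4, s6, s8, s9}; the 4 state(s) s0, s2, s5, s7 are never visited.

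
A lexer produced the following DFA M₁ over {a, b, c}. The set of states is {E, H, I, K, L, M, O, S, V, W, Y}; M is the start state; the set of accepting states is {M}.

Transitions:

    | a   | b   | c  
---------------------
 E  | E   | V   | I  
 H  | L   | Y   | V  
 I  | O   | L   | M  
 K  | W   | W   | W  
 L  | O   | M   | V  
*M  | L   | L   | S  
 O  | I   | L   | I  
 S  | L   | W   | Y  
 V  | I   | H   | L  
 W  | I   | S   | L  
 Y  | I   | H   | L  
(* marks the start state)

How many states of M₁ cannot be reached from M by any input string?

2

BFS from M reaches {H, I, L, M, O, S, V, W, Y}; the 2 state(s) E, K are never visited.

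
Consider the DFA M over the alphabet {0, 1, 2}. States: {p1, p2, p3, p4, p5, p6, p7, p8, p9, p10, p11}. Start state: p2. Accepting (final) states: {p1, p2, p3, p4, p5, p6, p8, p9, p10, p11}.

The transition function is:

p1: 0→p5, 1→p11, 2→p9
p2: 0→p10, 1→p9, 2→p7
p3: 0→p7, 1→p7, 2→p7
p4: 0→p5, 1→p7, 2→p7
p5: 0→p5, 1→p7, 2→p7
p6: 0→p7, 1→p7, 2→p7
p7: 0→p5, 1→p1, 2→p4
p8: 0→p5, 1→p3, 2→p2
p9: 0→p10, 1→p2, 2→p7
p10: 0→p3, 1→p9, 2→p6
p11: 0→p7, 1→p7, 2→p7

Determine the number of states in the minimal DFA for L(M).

6

States {p8} cannot be reached from the start state, so discard them.
Initial partition by acceptance: {p1,p2,p3,p4,p5,p6,p9,p10,p11} | {p7}.
Split {p1,p2,p3,p4,p5,p6,p9,p10,p11} by δ(·,0) → {p1,p2,p4,p5,p9,p10} and {p3,p6,p11}.
Refine {p1,p2,p4,p5,p9,p10} on symbol 0: members go to different blocks, giving {p1,p2,p4,p5,p9} and {p10}.
Refine {p1,p2,p4,p5,p9} on symbol 0: members go to different blocks, giving {p1,p4,p5} and {p2,p9}.
Refine {p1,p4,p5} on symbol 1: members go to different blocks, giving {p4,p5} and {p1}.
The partition is now stable with 6 blocks: {p4,p5} | {p7} | {p3,p6,p11} | {p10} | {p2,p9} | {p1}.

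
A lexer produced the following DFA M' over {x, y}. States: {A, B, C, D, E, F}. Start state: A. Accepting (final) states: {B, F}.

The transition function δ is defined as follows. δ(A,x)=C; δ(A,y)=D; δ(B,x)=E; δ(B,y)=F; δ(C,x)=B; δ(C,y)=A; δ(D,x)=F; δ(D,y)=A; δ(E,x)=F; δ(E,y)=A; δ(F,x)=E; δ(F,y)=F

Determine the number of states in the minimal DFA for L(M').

Start with accepting vs non-accepting: {B,F} | {A,C,D,E}.
Split {A,C,D,E} by δ(·,x) → {C,D,E} and {A}.
No further refinement is possible. Final partition (3 blocks): {B,F} | {C,D,E} | {A}.

3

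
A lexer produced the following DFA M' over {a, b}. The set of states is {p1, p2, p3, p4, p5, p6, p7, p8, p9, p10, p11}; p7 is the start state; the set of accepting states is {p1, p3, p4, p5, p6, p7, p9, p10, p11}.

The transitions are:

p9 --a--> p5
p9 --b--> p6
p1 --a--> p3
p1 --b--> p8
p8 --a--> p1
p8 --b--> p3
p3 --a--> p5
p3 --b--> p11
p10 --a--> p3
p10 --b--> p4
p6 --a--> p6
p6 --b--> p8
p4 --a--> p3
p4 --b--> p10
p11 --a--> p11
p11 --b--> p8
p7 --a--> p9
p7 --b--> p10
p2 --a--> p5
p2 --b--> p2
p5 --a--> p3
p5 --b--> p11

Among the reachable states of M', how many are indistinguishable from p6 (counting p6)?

First remove the unreachable states {p2}; 10 states remain.
Initial partition by acceptance: {p1,p3,p4,p5,p6,p7,p9,p10,p11} | {p8}.
Refine {p1,p3,p4,p5,p6,p7,p9,p10,p11} on symbol b: members go to different blocks, giving {p3,p4,p5,p7,p9,p10} and {p1,p6,p11}.
On input b, block {p3,p4,p5,p7,p9,p10} splits into {p3,p5,p9} and {p4,p7,p10}.
Refine {p1,p6,p11} on symbol a: members go to different blocks, giving {p6,p11} and {p1}.
Stable partition: {p3,p5,p9} | {p8} | {p6,p11} | {p4,p7,p10} | {p1} — 5 equivalence classes.
The equivalence class containing p6 is {p6,p11}, of size 2.

2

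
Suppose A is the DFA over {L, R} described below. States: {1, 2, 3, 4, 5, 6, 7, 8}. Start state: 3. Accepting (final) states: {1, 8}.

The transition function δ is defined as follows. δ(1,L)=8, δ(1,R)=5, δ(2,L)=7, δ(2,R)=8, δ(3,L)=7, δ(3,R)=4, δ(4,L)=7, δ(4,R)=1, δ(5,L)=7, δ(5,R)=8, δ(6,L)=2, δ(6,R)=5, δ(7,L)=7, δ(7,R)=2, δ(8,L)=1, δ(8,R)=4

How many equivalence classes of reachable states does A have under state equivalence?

Reachable states from the start: {1,2,3,4,5,7,8}. Unreachable: {6} — drop them.
Start with accepting vs non-accepting: {1,8} | {2,3,4,5,7}.
Refine {2,3,4,5,7} on symbol R: members go to different blocks, giving {2,4,5} and {3,7}.
No further refinement is possible. Final partition (3 blocks): {1,8} | {2,4,5} | {3,7}.

3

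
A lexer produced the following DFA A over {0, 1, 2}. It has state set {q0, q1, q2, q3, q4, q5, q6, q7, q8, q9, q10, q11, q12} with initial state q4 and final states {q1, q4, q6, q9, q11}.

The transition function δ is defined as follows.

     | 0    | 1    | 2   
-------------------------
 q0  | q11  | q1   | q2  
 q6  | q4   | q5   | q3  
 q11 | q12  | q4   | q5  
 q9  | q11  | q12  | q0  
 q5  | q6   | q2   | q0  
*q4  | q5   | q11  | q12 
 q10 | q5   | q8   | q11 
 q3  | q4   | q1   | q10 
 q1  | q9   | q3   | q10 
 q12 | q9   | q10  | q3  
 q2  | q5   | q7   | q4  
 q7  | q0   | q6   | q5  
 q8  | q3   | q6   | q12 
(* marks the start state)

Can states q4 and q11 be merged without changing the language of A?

Yes

Initial partition by acceptance: {q1,q4,q6,q9,q11} | {q0,q2,q3,q5,q7,q8,q10,q12}.
Refine {q1,q4,q6,q9,q11} on symbol 0: members go to different blocks, giving {q1,q6,q9} and {q4,q11}.
Refine {q1,q6,q9} on symbol 0: members go to different blocks, giving {q6,q9} and {q1}.
Refine {q0,q2,q3,q5,q7,q8,q10,q12} on symbol 0: members go to different blocks, giving {q2,q7,q8,q10} and {q0,q3} and {q5,q12}.
Split {q2,q7,q8,q10} by δ(·,0) → {q2,q10} and {q7,q8}.
Stable partition: {q6,q9} | {q2,q10} | {q4,q11} | {q1} | {q0,q3} | {q5,q12} | {q7,q8} — 7 equivalence classes.
q4 and q11 lie in the same block of the stable partition, so they are equivalent — no string distinguishes them.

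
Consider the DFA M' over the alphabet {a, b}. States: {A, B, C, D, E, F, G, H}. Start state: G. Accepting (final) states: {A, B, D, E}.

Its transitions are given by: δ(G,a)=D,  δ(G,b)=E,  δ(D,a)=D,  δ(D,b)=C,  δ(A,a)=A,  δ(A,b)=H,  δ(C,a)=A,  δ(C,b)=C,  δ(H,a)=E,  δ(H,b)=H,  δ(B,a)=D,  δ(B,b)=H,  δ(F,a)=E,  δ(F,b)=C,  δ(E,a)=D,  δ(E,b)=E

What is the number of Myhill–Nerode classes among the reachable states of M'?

Reachable states from the start: {A,C,D,E,G,H}. Unreachable: {B,F} — drop them.
Start with accepting vs non-accepting: {A,D,E} | {C,G,H}.
On input b, block {A,D,E} splits into {A,D} and {E}.
Split {C,G,H} by δ(·,a) → {C,G} and {H}.
Split {A,D} by δ(·,b) → {A} and {D}.
Split {C,G} by δ(·,a) → {C} and {G}.
No further refinement is possible. Final partition (6 blocks): {A} | {C} | {E} | {H} | {D} | {G}.

6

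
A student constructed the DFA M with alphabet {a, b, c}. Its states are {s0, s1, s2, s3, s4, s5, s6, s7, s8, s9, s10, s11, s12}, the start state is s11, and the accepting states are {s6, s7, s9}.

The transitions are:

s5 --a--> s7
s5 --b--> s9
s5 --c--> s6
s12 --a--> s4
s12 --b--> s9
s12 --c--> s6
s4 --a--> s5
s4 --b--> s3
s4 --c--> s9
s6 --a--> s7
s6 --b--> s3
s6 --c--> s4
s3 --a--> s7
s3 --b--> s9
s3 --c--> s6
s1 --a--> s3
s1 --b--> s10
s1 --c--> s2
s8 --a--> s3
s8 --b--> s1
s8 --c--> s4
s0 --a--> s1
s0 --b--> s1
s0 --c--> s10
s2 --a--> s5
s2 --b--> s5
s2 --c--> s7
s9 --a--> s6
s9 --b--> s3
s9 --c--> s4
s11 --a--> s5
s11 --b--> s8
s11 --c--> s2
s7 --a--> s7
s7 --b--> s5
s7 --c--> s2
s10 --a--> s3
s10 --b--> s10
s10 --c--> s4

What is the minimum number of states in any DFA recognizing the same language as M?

States {s0,s12} cannot be reached from the start state, so discard them.
Initial partition by acceptance: {s6,s7,s9} | {s1,s2,s3,s4,s5,s8,s10,s11}.
Split {s1,s2,s3,s4,s5,s8,s10,s11} by δ(·,a) → {s1,s2,s4,s8,s10,s11} and {s3,s5}.
Refine {s1,s2,s4,s8,s10,s11} on symbol b: members go to different blocks, giving {s1,s8,s10,s11} and {s2,s4}.
The partition is now stable with 4 blocks: {s6,s7,s9} | {s1,s8,s10,s11} | {s3,s5} | {s2,s4}.

4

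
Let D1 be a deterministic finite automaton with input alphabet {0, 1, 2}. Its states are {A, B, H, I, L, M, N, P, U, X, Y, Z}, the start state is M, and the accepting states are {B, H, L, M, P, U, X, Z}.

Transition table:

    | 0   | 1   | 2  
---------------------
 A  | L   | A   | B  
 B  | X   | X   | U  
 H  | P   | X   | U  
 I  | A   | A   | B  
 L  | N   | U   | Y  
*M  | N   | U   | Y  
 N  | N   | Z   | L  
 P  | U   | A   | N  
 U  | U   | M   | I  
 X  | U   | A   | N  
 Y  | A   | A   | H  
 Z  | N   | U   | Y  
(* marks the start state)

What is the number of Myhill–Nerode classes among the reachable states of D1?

All states are reachable from the start state.
P0 = {B,H,L,M,P,U,X,Z} | {A,I,N,Y}.
Split {B,H,L,M,P,U,X,Z} by δ(·,0) → {B,H,P,U,X} and {L,M,Z}.
On input 1, block {B,H,P,U,X} splits into {B,H} and {P,X} and {U}.
Split {A,I,N,Y} by δ(·,0) → {I,N,Y} and {A}.
On input 0, block {I,N,Y} splits into {I,Y} and {N}.
No further refinement is possible. Final partition (7 blocks): {B,H} | {I,Y} | {L,M,Z} | {P,X} | {U} | {A} | {N}.

7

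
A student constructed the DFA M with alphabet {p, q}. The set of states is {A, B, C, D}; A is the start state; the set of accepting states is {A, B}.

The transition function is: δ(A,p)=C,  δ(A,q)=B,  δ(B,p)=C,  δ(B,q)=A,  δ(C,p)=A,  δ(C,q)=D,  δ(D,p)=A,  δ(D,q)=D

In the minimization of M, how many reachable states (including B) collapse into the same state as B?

2

All states are reachable from the start state.
Start with accepting vs non-accepting: {A,B} | {C,D}.
Stable partition: {A,B} | {C,D} — 2 equivalence classes.
The equivalence class containing B is {A,B}, of size 2.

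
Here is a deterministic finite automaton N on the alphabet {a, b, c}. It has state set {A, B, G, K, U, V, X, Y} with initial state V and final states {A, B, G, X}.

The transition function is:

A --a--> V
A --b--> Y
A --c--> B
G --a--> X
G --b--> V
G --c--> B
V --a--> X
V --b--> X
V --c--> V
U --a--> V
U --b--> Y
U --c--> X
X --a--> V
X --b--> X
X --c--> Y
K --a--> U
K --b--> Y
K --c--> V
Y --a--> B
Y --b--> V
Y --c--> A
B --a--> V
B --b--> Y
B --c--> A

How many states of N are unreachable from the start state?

3

No path from V leads to G, K, U; the other 5 states are all reachable.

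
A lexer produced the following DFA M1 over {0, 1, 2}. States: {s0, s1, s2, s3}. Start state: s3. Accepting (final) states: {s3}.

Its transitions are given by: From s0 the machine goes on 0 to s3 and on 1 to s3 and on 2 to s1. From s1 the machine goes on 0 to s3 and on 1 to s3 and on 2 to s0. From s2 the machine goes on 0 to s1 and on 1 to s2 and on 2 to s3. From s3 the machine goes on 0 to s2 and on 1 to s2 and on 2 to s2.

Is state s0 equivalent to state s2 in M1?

All states are reachable from the start state.
P0 = {s3} | {s0,s1,s2}.
Refine {s0,s1,s2} on symbol 0: members go to different blocks, giving {s0,s1} and {s2}.
No further refinement is possible. Final partition (3 blocks): {s3} | {s0,s1} | {s2}.
s0 and s2 end up in different blocks, so they are distinguishable. For instance, the string '0' is accepted from only s0.

No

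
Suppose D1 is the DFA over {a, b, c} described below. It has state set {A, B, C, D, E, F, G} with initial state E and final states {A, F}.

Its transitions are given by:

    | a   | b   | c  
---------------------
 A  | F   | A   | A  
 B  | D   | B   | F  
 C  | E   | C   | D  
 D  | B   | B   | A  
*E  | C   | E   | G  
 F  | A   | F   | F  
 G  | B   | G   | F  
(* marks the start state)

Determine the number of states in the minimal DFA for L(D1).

3

Every state is reachable, so we keep all 7.
Initial partition by acceptance: {A,F} | {B,C,D,E,G}.
Refine {B,C,D,E,G} on symbol c: members go to different blocks, giving {B,D,G} and {C,E}.
The partition is now stable with 3 blocks: {A,F} | {B,D,G} | {C,E}.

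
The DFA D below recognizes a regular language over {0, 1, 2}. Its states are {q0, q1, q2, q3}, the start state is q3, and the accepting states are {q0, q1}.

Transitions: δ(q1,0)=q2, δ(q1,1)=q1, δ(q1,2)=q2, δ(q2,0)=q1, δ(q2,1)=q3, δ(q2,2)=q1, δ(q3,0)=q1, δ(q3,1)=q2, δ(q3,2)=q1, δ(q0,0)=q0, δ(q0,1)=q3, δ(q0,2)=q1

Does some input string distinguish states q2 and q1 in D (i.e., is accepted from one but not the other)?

States {q0} cannot be reached from the start state, so discard them.
Initial partition by acceptance: {q1} | {q2,q3}.
No further refinement is possible. Final partition (2 blocks): {q1} | {q2,q3}.
q2 and q1 end up in different blocks, so they are distinguishable. For instance, the string 'ε' is accepted from only q1.

Yes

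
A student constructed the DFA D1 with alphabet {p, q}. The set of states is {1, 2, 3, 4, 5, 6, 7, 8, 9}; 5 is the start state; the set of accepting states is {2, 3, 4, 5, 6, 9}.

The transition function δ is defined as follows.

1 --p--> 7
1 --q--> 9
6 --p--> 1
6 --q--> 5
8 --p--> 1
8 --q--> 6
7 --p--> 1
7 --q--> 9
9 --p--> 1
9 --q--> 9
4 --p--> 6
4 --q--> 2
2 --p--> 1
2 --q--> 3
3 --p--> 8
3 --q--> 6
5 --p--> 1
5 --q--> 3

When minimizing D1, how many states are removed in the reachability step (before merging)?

No path from 5 leads to 2, 4; the other 7 states are all reachable.

2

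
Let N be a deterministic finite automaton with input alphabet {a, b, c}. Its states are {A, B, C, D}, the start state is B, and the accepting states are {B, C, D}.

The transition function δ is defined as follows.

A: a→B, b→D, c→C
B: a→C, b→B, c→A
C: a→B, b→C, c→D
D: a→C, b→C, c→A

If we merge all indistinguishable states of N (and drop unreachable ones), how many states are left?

4

P0 = {B,C,D} | {A}.
Split {B,C,D} by δ(·,c) → {B,D} and {C}.
Refine {B,D} on symbol b: members go to different blocks, giving {B} and {D}.
The partition is now stable with 4 blocks: {B} | {A} | {C} | {D}.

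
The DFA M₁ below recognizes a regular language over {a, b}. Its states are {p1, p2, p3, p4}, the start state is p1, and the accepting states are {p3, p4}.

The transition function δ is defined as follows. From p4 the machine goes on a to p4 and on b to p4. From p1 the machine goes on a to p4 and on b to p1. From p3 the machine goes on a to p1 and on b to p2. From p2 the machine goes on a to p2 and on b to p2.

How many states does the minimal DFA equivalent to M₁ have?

Reachable states from the start: {p1,p4}. Unreachable: {p2,p3} — drop them.
Initial partition by acceptance: {p4} | {p1}.
No further refinement is possible. Final partition (2 blocks): {p4} | {p1}.

2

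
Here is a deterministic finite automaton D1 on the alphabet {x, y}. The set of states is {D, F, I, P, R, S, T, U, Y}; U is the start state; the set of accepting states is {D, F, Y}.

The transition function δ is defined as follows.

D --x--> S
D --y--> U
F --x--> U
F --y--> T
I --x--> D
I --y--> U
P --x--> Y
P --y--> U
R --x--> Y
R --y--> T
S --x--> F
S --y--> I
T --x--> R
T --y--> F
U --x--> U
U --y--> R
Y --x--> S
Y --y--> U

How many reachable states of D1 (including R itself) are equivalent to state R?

1

First remove the unreachable states {P}; 8 states remain.
Start with accepting vs non-accepting: {D,F,Y} | {I,R,S,T,U}.
On input x, block {I,R,S,T,U} splits into {I,R,S} and {T,U}.
Split {D,F,Y} by δ(·,x) → {D,Y} and {F}.
On input x, block {I,R,S} splits into {I,R} and {S}.
Refine {T,U} on symbol x: members go to different blocks, giving {T} and {U}.
Refine {I,R} on symbol y: members go to different blocks, giving {I} and {R}.
The partition is now stable with 7 blocks: {D,Y} | {I} | {T} | {F} | {S} | {U} | {R}.
State R belongs to the block {R}, which has 1 states.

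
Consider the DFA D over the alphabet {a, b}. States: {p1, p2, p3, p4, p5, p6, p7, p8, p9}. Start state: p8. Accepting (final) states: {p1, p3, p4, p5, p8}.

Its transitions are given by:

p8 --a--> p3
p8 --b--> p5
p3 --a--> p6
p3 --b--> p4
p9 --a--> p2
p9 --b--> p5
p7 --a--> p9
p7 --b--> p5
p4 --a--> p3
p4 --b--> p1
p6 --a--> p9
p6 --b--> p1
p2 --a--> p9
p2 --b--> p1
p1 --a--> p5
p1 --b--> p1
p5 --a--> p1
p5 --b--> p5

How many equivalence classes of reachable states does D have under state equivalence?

4

States {p7} cannot be reached from the start state, so discard them.
Initial partition by acceptance: {p1,p3,p4,p5,p8} | {p2,p6,p9}.
Split {p1,p3,p4,p5,p8} by δ(·,a) → {p1,p4,p5,p8} and {p3}.
Refine {p1,p4,p5,p8} on symbol a: members go to different blocks, giving {p1,p5} and {p4,p8}.
The partition is now stable with 4 blocks: {p1,p5} | {p2,p6,p9} | {p3} | {p4,p8}.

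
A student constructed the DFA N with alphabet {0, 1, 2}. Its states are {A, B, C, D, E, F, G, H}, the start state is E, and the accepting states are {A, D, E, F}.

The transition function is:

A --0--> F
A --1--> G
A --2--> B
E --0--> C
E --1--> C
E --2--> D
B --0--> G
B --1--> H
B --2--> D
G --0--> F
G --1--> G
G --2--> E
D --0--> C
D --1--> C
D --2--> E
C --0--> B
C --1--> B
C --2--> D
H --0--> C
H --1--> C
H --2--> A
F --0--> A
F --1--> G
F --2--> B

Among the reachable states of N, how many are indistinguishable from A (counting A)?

2

P0 = {A,D,E,F} | {B,C,G,H}.
Refine {A,D,E,F} on symbol 0: members go to different blocks, giving {A,F} and {D,E}.
Refine {B,C,G,H} on symbol 0: members go to different blocks, giving {B,C,H} and {G}.
On input 0, block {B,C,H} splits into {C,H} and {B}.
Split {C,H} by δ(·,0) → {C} and {H}.
No further refinement is possible. Final partition (6 blocks): {A,F} | {C} | {D,E} | {G} | {B} | {H}.
The equivalence class containing A is {A,F}, of size 2.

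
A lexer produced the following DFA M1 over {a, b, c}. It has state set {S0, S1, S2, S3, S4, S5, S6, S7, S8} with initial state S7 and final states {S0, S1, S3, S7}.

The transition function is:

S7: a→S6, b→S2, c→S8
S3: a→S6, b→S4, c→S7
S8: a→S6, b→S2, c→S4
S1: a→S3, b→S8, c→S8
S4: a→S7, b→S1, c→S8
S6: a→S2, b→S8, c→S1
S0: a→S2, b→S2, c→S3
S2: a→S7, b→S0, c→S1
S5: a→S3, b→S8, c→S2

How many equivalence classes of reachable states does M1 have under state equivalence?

First remove the unreachable states {S5}; 8 states remain.
Start with accepting vs non-accepting: {S0,S1,S3,S7} | {S2,S4,S6,S8}.
Split {S0,S1,S3,S7} by δ(·,a) → {S0,S3,S7} and {S1}.
On input c, block {S0,S3,S7} splits into {S0,S3} and {S7}.
On input c, block {S0,S3} splits into {S0} and {S3}.
Refine {S2,S4,S6,S8} on symbol a: members go to different blocks, giving {S2,S4} and {S6,S8}.
Split {S2,S4} by δ(·,b) → {S2} and {S4}.
Refine {S6,S8} on symbol a: members go to different blocks, giving {S6} and {S8}.
Stable partition: {S0} | {S2} | {S1} | {S7} | {S3} | {S6} | {S4} | {S8} — 8 equivalence classes.

8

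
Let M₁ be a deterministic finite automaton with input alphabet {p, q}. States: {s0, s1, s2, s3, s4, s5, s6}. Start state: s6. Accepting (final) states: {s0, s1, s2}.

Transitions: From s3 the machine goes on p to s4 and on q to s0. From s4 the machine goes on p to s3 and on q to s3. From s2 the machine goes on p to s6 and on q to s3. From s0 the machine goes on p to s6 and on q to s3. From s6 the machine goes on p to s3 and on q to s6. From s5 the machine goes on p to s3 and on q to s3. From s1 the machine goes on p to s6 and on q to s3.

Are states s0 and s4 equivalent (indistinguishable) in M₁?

No

First remove the unreachable states {s1,s2,s5}; 4 states remain.
Start with accepting vs non-accepting: {s0} | {s3,s4,s6}.
On input q, block {s3,s4,s6} splits into {s4,s6} and {s3}.
Refine {s4,s6} on symbol q: members go to different blocks, giving {s4} and {s6}.
The partition is now stable with 4 blocks: {s0} | {s4} | {s3} | {s6}.
s0 and s4 end up in different blocks, so they are distinguishable. For instance, the string 'ε' is accepted from only s0.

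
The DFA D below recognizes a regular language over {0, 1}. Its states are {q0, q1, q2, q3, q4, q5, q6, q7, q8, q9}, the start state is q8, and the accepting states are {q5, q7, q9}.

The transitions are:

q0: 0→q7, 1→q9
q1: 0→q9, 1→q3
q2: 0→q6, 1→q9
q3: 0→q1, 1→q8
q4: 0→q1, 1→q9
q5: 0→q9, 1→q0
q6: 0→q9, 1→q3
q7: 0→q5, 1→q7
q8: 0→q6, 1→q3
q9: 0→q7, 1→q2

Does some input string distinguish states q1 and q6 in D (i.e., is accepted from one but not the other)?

Reachable states from the start: {q0,q1,q2,q3,q5,q6,q7,q8,q9}. Unreachable: {q4} — drop them.
Initial partition by acceptance: {q5,q7,q9} | {q0,q1,q2,q3,q6,q8}.
On input 1, block {q5,q7,q9} splits into {q5,q9} and {q7}.
Refine {q5,q9} on symbol 0: members go to different blocks, giving {q5} and {q9}.
Split {q0,q1,q2,q3,q6,q8} by δ(·,0) → {q2,q3,q8} and {q1,q6} and {q0}.
On input 1, block {q2,q3,q8} splits into {q3,q8} and {q2}.
Stable partition: {q5} | {q3,q8} | {q7} | {q9} | {q1,q6} | {q0} | {q2} — 7 equivalence classes.
q1 and q6 lie in the same block of the stable partition, so they are equivalent — no string distinguishes them.

No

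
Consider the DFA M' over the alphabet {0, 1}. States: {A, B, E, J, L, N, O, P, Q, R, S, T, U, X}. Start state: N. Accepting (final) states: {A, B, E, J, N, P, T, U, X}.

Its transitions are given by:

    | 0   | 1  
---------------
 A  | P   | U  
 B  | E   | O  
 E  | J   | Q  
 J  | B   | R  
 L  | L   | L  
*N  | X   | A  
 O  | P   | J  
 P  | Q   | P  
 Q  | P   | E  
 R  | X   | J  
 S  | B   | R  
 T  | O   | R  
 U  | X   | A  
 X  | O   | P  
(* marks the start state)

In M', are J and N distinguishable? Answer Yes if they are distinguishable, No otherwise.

States {L,S,T} cannot be reached from the start state, so discard them.
Start with accepting vs non-accepting: {A,B,E,J,N,P,U,X} | {O,Q,R}.
Refine {A,B,E,J,N,P,U,X} on symbol 0: members go to different blocks, giving {A,B,E,J,N,U} and {P,X}.
On input 0, block {A,B,E,J,N,U} splits into {B,E,J} and {A,N,U}.
Stable partition: {B,E,J} | {O,Q,R} | {P,X} | {A,N,U} — 4 equivalence classes.
J and N end up in different blocks, so they are distinguishable. For instance, the string '1' is accepted from only N.

Yes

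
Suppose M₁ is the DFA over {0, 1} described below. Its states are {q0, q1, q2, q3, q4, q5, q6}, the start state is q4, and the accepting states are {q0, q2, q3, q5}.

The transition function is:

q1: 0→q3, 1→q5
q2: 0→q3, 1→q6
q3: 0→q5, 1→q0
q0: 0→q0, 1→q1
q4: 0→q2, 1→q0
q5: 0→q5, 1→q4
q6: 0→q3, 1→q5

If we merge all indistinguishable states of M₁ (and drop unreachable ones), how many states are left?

6

All states are reachable from the start state.
P0 = {q0,q2,q3,q5} | {q1,q4,q6}.
On input 1, block {q0,q2,q3,q5} splits into {q0,q2,q5} and {q3}.
Refine {q0,q2,q5} on symbol 0: members go to different blocks, giving {q0,q5} and {q2}.
Refine {q1,q4,q6} on symbol 0: members go to different blocks, giving {q1,q6} and {q4}.
Split {q0,q5} by δ(·,1) → {q0} and {q5}.
The partition is now stable with 6 blocks: {q0} | {q1,q6} | {q3} | {q2} | {q4} | {q5}.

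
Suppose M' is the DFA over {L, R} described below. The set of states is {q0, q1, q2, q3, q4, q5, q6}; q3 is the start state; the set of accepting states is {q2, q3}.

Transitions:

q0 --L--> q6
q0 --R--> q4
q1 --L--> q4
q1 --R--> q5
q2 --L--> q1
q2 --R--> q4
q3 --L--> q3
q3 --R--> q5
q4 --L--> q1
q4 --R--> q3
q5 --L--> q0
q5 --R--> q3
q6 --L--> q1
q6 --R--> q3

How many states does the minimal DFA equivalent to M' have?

States {q2} cannot be reached from the start state, so discard them.
Start with accepting vs non-accepting: {q3} | {q0,q1,q4,q5,q6}.
Split {q0,q1,q4,q5,q6} by δ(·,R) → {q4,q5,q6} and {q0,q1}.
No further refinement is possible. Final partition (3 blocks): {q3} | {q4,q5,q6} | {q0,q1}.

3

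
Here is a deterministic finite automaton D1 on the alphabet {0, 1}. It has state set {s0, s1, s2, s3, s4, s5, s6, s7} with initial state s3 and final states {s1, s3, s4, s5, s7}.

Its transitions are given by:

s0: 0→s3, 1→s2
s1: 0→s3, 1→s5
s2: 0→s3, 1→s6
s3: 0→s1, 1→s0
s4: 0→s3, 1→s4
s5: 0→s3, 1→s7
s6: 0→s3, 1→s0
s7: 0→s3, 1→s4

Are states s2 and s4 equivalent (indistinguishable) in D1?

No

P0 = {s1,s3,s4,s5,s7} | {s0,s2,s6}.
Refine {s1,s3,s4,s5,s7} on symbol 1: members go to different blocks, giving {s1,s4,s5,s7} and {s3}.
No further refinement is possible. Final partition (3 blocks): {s1,s4,s5,s7} | {s0,s2,s6} | {s3}.
s2 and s4 end up in different blocks, so they are distinguishable. For instance, the string 'ε' is accepted from only s4.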